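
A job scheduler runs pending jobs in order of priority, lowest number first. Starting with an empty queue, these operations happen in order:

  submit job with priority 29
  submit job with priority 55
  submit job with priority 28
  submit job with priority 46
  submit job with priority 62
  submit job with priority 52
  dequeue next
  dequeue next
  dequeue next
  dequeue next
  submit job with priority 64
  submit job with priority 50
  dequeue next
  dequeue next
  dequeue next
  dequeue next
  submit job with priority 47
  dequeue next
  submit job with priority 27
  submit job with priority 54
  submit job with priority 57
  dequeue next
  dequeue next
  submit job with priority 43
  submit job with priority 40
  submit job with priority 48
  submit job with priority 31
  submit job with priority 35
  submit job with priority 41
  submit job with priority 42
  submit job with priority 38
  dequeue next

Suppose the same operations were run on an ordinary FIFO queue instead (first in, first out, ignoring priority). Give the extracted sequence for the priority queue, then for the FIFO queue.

priority queue: [28, 29, 46, 52, 50, 55, 62, 64, 47, 27, 54, 31]; FIFO queue: 29 → 55 → 28 → 46 → 62 → 52 → 64 → 50 → 47 → 27 → 54 → 57

insert 29 → {29}
insert 55 → {29, 55}
insert 28 → {28, 29, 55}
insert 46 → {28, 29, 46, 55}
insert 62 → {28, 29, 46, 55, 62}
insert 52 → {28, 29, 46, 52, 55, 62}
dequeue next → 28; now {29, 46, 52, 55, 62}
dequeue next → 29; now {46, 52, 55, 62}
dequeue next → 46; now {52, 55, 62}
dequeue next → 52; now {55, 62}
insert 64 → {55, 62, 64}
insert 50 → {50, 55, 62, 64}
dequeue next → 50; now {55, 62, 64}
dequeue next → 55; now {62, 64}
dequeue next → 62; now {64}
dequeue next → 64; now {}
insert 47 → {47}
dequeue next → 47; now {}
insert 27 → {27}
insert 54 → {27, 54}
insert 57 → {27, 54, 57}
dequeue next → 27; now {54, 57}
dequeue next → 54; now {57}
insert 43 → {43, 57}
insert 40 → {40, 43, 57}
insert 48 → {40, 43, 48, 57}
insert 31 → {31, 40, 43, 48, 57}
insert 35 → {31, 35, 40, 43, 48, 57}
insert 41 → {31, 35, 40, 41, 43, 48, 57}
insert 42 → {31, 35, 40, 41, 42, 43, 48, 57}
insert 38 → {31, 35, 38, 40, 41, 42, 43, 48, 57}
dequeue next → 31; now {35, 38, 40, 41, 42, 43, 48, 57}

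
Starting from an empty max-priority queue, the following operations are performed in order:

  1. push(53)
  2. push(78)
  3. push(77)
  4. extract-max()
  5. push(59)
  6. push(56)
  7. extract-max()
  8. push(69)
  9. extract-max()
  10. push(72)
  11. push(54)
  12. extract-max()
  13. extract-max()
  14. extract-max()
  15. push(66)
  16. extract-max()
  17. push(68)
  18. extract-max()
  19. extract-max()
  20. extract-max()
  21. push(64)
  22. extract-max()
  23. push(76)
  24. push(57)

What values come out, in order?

insert 53 → {53}
insert 78 → {78, 53}
insert 77 → {78, 77, 53}
extract-max → 78; now {77, 53}
insert 59 → {77, 59, 53}
insert 56 → {77, 59, 56, 53}
extract-max → 77; now {59, 56, 53}
insert 69 → {69, 59, 56, 53}
extract-max → 69; now {59, 56, 53}
insert 72 → {72, 59, 56, 53}
insert 54 → {72, 59, 56, 54, 53}
extract-max → 72; now {59, 56, 54, 53}
extract-max → 59; now {56, 54, 53}
extract-max → 56; now {54, 53}
insert 66 → {66, 54, 53}
extract-max → 66; now {54, 53}
insert 68 → {68, 54, 53}
extract-max → 68; now {54, 53}
extract-max → 54; now {53}
extract-max → 53; now {}
insert 64 → {64}
extract-max → 64; now {}
insert 76 → {76}
insert 57 → {76, 57}

78, 77, 69, 72, 59, 56, 66, 68, 54, 53, 64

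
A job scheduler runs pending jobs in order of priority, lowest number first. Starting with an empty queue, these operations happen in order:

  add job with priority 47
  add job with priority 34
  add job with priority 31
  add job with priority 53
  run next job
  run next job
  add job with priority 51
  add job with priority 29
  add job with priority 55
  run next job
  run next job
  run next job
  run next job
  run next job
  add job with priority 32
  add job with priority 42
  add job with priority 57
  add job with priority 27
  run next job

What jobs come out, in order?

31, 34, 29, 47, 51, 53, 55, 27

insert 47 → {47}
insert 34 → {34, 47}
insert 31 → {31, 34, 47}
insert 53 → {31, 34, 47, 53}
run next job → 31; now {34, 47, 53}
run next job → 34; now {47, 53}
insert 51 → {47, 51, 53}
insert 29 → {29, 47, 51, 53}
insert 55 → {29, 47, 51, 53, 55}
run next job → 29; now {47, 51, 53, 55}
run next job → 47; now {51, 53, 55}
run next job → 51; now {53, 55}
run next job → 53; now {55}
run next job → 55; now {}
insert 32 → {32}
insert 42 → {32, 42}
insert 57 → {32, 42, 57}
insert 27 → {27, 32, 42, 57}
run next job → 27; now {32, 42, 57}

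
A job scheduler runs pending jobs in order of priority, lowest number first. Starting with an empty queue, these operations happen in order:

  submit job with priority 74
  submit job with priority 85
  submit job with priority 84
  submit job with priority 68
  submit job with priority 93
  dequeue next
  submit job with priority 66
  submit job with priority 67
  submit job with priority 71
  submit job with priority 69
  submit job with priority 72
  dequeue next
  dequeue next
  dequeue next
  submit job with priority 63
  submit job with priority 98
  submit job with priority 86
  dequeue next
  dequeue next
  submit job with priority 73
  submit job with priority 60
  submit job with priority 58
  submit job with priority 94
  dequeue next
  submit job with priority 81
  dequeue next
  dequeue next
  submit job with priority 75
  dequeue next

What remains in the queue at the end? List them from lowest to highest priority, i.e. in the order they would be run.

[74, 75, 81, 84, 85, 86, 93, 94, 98]

insert 74 → {74}
insert 85 → {74, 85}
insert 84 → {74, 84, 85}
insert 68 → {68, 74, 84, 85}
insert 93 → {68, 74, 84, 85, 93}
dequeue next → 68; now {74, 84, 85, 93}
insert 66 → {66, 74, 84, 85, 93}
insert 67 → {66, 67, 74, 84, 85, 93}
insert 71 → {66, 67, 71, 74, 84, 85, 93}
insert 69 → {66, 67, 69, 71, 74, 84, 85, 93}
insert 72 → {66, 67, 69, 71, 72, 74, 84, 85, 93}
dequeue next → 66; now {67, 69, 71, 72, 74, 84, 85, 93}
dequeue next → 67; now {69, 71, 72, 74, 84, 85, 93}
dequeue next → 69; now {71, 72, 74, 84, 85, 93}
insert 63 → {63, 71, 72, 74, 84, 85, 93}
insert 98 → {63, 71, 72, 74, 84, 85, 93, 98}
insert 86 → {63, 71, 72, 74, 84, 85, 86, 93, 98}
dequeue next → 63; now {71, 72, 74, 84, 85, 86, 93, 98}
dequeue next → 71; now {72, 74, 84, 85, 86, 93, 98}
insert 73 → {72, 73, 74, 84, 85, 86, 93, 98}
insert 60 → {60, 72, 73, 74, 84, 85, 86, 93, 98}
insert 58 → {58, 60, 72, 73, 74, 84, 85, 86, 93, 98}
insert 94 → {58, 60, 72, 73, 74, 84, 85, 86, 93, 94, 98}
dequeue next → 58; now {60, 72, 73, 74, 84, 85, 86, 93, 94, 98}
insert 81 → {60, 72, 73, 74, 81, 84, 85, 86, 93, 94, 98}
dequeue next → 60; now {72, 73, 74, 81, 84, 85, 86, 93, 94, 98}
dequeue next → 72; now {73, 74, 81, 84, 85, 86, 93, 94, 98}
insert 75 → {73, 74, 75, 81, 84, 85, 86, 93, 94, 98}
dequeue next → 73; now {74, 75, 81, 84, 85, 86, 93, 94, 98}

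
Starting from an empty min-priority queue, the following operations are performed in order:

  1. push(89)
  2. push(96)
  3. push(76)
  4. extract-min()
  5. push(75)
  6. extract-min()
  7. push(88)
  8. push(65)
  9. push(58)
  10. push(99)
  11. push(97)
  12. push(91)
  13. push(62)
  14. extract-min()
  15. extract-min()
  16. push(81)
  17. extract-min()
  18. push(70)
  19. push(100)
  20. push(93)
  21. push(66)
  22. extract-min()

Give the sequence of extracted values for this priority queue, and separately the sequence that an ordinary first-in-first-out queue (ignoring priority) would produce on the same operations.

insert 89 → {89}
insert 96 → {89, 96}
insert 76 → {76, 89, 96}
extract-min → 76; now {89, 96}
insert 75 → {75, 89, 96}
extract-min → 75; now {89, 96}
insert 88 → {88, 89, 96}
insert 65 → {65, 88, 89, 96}
insert 58 → {58, 65, 88, 89, 96}
insert 99 → {58, 65, 88, 89, 96, 99}
insert 97 → {58, 65, 88, 89, 96, 97, 99}
insert 91 → {58, 65, 88, 89, 91, 96, 97, 99}
insert 62 → {58, 62, 65, 88, 89, 91, 96, 97, 99}
extract-min → 58; now {62, 65, 88, 89, 91, 96, 97, 99}
extract-min → 62; now {65, 88, 89, 91, 96, 97, 99}
insert 81 → {65, 81, 88, 89, 91, 96, 97, 99}
extract-min → 65; now {81, 88, 89, 91, 96, 97, 99}
insert 70 → {70, 81, 88, 89, 91, 96, 97, 99}
insert 100 → {70, 81, 88, 89, 91, 96, 97, 99, 100}
insert 93 → {70, 81, 88, 89, 91, 93, 96, 97, 99, 100}
insert 66 → {66, 70, 81, 88, 89, 91, 93, 96, 97, 99, 100}
extract-min → 66; now {70, 81, 88, 89, 91, 93, 96, 97, 99, 100}

priority queue: 76, 75, 58, 62, 65, 66; FIFO queue: 89 → 96 → 76 → 75 → 88 → 65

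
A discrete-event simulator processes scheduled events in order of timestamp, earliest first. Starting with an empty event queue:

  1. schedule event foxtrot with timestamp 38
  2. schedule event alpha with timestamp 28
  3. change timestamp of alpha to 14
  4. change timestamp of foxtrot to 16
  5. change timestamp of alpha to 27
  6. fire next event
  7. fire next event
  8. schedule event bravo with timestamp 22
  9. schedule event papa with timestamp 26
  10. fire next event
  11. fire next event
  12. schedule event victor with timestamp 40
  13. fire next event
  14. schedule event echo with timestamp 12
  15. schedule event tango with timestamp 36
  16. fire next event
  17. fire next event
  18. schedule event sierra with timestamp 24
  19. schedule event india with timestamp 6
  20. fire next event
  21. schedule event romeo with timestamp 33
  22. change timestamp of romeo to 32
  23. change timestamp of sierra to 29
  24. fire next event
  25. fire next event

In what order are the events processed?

foxtrot, alpha, bravo, papa, victor, echo, tango, india, sierra, romeo

add foxtrot (timestamp 38) → {foxtrot:38}
add alpha (timestamp 28) → {alpha:28, foxtrot:38}
update alpha to timestamp 14 → {alpha:14, foxtrot:38}
update foxtrot to timestamp 16 → {alpha:14, foxtrot:16}
update alpha to timestamp 27 → {foxtrot:16, alpha:27}
fire next event → foxtrot; now {alpha:27}
fire next event → alpha; now {}
add bravo (timestamp 22) → {bravo:22}
add papa (timestamp 26) → {bravo:22, papa:26}
fire next event → bravo; now {papa:26}
fire next event → papa; now {}
add victor (timestamp 40) → {victor:40}
fire next event → victor; now {}
add echo (timestamp 12) → {echo:12}
add tango (timestamp 36) → {echo:12, tango:36}
fire next event → echo; now {tango:36}
fire next event → tango; now {}
add sierra (timestamp 24) → {sierra:24}
add india (timestamp 6) → {india:6, sierra:24}
fire next event → india; now {sierra:24}
add romeo (timestamp 33) → {sierra:24, romeo:33}
update romeo to timestamp 32 → {sierra:24, romeo:32}
update sierra to timestamp 29 → {sierra:29, romeo:32}
fire next event → sierra; now {romeo:32}
fire next event → romeo; now {}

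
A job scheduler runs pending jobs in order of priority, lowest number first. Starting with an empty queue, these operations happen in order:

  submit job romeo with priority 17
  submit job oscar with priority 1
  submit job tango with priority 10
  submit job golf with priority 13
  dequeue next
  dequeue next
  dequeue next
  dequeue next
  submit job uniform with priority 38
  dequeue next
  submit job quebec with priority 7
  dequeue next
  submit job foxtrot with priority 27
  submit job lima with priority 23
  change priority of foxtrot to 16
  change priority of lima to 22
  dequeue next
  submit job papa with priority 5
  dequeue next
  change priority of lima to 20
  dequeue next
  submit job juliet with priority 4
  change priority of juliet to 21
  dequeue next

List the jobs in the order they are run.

[oscar, tango, golf, romeo, uniform, quebec, foxtrot, papa, lima, juliet]

add romeo (priority 17) → {romeo:17}
add oscar (priority 1) → {oscar:1, romeo:17}
add tango (priority 10) → {oscar:1, tango:10, romeo:17}
add golf (priority 13) → {oscar:1, tango:10, golf:13, romeo:17}
dequeue next → oscar; now {tango:10, golf:13, romeo:17}
dequeue next → tango; now {golf:13, romeo:17}
dequeue next → golf; now {romeo:17}
dequeue next → romeo; now {}
add uniform (priority 38) → {uniform:38}
dequeue next → uniform; now {}
add quebec (priority 7) → {quebec:7}
dequeue next → quebec; now {}
add foxtrot (priority 27) → {foxtrot:27}
add lima (priority 23) → {lima:23, foxtrot:27}
update foxtrot to priority 16 → {foxtrot:16, lima:23}
update lima to priority 22 → {foxtrot:16, lima:22}
dequeue next → foxtrot; now {lima:22}
add papa (priority 5) → {papa:5, lima:22}
dequeue next → papa; now {lima:22}
update lima to priority 20 → {lima:20}
dequeue next → lima; now {}
add juliet (priority 4) → {juliet:4}
update juliet to priority 21 → {juliet:21}
dequeue next → juliet; now {}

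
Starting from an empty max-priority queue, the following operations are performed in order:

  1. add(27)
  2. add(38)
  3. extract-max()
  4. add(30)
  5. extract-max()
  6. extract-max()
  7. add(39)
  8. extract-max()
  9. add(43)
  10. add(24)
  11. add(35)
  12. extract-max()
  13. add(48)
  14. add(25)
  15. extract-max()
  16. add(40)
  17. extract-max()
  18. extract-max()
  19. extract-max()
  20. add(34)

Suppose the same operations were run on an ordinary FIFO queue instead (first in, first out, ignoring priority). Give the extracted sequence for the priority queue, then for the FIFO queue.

insert 27 → {27}
insert 38 → {38, 27}
extract-max → 38; now {27}
insert 30 → {30, 27}
extract-max → 30; now {27}
extract-max → 27; now {}
insert 39 → {39}
extract-max → 39; now {}
insert 43 → {43}
insert 24 → {43, 24}
insert 35 → {43, 35, 24}
extract-max → 43; now {35, 24}
insert 48 → {48, 35, 24}
insert 25 → {48, 35, 25, 24}
extract-max → 48; now {35, 25, 24}
insert 40 → {40, 35, 25, 24}
extract-max → 40; now {35, 25, 24}
extract-max → 35; now {25, 24}
extract-max → 25; now {24}
insert 34 → {34, 24}

priority queue: 38 → 30 → 27 → 39 → 43 → 48 → 40 → 35 → 25; FIFO queue: 27 → 38 → 30 → 39 → 43 → 24 → 35 → 48 → 25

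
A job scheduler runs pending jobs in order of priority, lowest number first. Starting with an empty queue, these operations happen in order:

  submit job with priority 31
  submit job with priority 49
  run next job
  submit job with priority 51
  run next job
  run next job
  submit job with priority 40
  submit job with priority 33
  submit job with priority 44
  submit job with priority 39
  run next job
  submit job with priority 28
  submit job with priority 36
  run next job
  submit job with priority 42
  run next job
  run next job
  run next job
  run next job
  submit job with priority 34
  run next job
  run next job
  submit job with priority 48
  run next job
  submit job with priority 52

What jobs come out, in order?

insert 31 → {31}
insert 49 → {31, 49}
run next job → 31; now {49}
insert 51 → {49, 51}
run next job → 49; now {51}
run next job → 51; now {}
insert 40 → {40}
insert 33 → {33, 40}
insert 44 → {33, 40, 44}
insert 39 → {33, 39, 40, 44}
run next job → 33; now {39, 40, 44}
insert 28 → {28, 39, 40, 44}
insert 36 → {28, 36, 39, 40, 44}
run next job → 28; now {36, 39, 40, 44}
insert 42 → {36, 39, 40, 42, 44}
run next job → 36; now {39, 40, 42, 44}
run next job → 39; now {40, 42, 44}
run next job → 40; now {42, 44}
run next job → 42; now {44}
insert 34 → {34, 44}
run next job → 34; now {44}
run next job → 44; now {}
insert 48 → {48}
run next job → 48; now {}
insert 52 → {52}

31, 49, 51, 33, 28, 36, 39, 40, 42, 34, 44, 48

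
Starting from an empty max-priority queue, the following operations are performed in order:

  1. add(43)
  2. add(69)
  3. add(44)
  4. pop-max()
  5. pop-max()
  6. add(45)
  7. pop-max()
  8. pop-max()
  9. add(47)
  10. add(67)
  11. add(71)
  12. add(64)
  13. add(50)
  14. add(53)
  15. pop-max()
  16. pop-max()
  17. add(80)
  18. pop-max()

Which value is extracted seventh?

insert 43 → {43}
insert 69 → {69, 43}
insert 44 → {69, 44, 43}
pop-max → 69; now {44, 43}
pop-max → 44; now {43}
insert 45 → {45, 43}
pop-max → 45; now {43}
pop-max → 43; now {}
insert 47 → {47}
insert 67 → {67, 47}
insert 71 → {71, 67, 47}
insert 64 → {71, 67, 64, 47}
insert 50 → {71, 67, 64, 50, 47}
insert 53 → {71, 67, 64, 53, 50, 47}
pop-max → 71; now {67, 64, 53, 50, 47}
pop-max → 67; now {64, 53, 50, 47}
insert 80 → {80, 64, 53, 50, 47}
pop-max → 80; now {64, 53, 50, 47}

80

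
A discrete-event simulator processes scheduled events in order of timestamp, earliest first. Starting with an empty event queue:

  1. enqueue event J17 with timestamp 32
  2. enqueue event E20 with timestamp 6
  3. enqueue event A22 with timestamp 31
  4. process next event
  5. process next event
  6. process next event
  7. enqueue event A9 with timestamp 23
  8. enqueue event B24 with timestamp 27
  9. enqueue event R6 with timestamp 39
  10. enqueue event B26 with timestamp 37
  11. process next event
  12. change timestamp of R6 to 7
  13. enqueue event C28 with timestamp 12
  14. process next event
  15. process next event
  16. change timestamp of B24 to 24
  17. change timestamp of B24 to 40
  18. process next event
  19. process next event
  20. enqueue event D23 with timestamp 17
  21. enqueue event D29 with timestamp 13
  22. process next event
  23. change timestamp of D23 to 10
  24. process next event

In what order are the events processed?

E20, A22, J17, A9, R6, C28, B26, B24, D29, D23

add J17 (timestamp 32) → {J17:32}
add E20 (timestamp 6) → {E20:6, J17:32}
add A22 (timestamp 31) → {E20:6, A22:31, J17:32}
process next event → E20; now {A22:31, J17:32}
process next event → A22; now {J17:32}
process next event → J17; now {}
add A9 (timestamp 23) → {A9:23}
add B24 (timestamp 27) → {A9:23, B24:27}
add R6 (timestamp 39) → {A9:23, B24:27, R6:39}
add B26 (timestamp 37) → {A9:23, B24:27, B26:37, R6:39}
process next event → A9; now {B24:27, B26:37, R6:39}
update R6 to timestamp 7 → {R6:7, B24:27, B26:37}
add C28 (timestamp 12) → {R6:7, C28:12, B24:27, B26:37}
process next event → R6; now {C28:12, B24:27, B26:37}
process next event → C28; now {B24:27, B26:37}
update B24 to timestamp 24 → {B24:24, B26:37}
update B24 to timestamp 40 → {B26:37, B24:40}
process next event → B26; now {B24:40}
process next event → B24; now {}
add D23 (timestamp 17) → {D23:17}
add D29 (timestamp 13) → {D29:13, D23:17}
process next event → D29; now {D23:17}
update D23 to timestamp 10 → {D23:10}
process next event → D23; now {}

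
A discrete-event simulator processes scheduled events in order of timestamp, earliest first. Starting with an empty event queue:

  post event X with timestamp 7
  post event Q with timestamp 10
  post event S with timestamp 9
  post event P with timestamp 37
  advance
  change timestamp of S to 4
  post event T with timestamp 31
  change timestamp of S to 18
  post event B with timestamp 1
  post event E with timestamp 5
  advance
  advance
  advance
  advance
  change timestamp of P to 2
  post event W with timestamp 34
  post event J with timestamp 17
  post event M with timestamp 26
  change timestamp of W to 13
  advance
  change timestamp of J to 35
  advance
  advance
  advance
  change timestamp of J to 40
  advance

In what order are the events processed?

[X, B, E, Q, S, P, W, M, T, J]

add X (timestamp 7) → {X:7}
add Q (timestamp 10) → {X:7, Q:10}
add S (timestamp 9) → {X:7, S:9, Q:10}
add P (timestamp 37) → {X:7, S:9, Q:10, P:37}
advance → X; now {S:9, Q:10, P:37}
update S to timestamp 4 → {S:4, Q:10, P:37}
add T (timestamp 31) → {S:4, Q:10, T:31, P:37}
update S to timestamp 18 → {Q:10, S:18, T:31, P:37}
add B (timestamp 1) → {B:1, Q:10, S:18, T:31, P:37}
add E (timestamp 5) → {B:1, E:5, Q:10, S:18, T:31, P:37}
advance → B; now {E:5, Q:10, S:18, T:31, P:37}
advance → E; now {Q:10, S:18, T:31, P:37}
advance → Q; now {S:18, T:31, P:37}
advance → S; now {T:31, P:37}
update P to timestamp 2 → {P:2, T:31}
add W (timestamp 34) → {P:2, T:31, W:34}
add J (timestamp 17) → {P:2, J:17, T:31, W:34}
add M (timestamp 26) → {P:2, J:17, M:26, T:31, W:34}
update W to timestamp 13 → {P:2, W:13, J:17, M:26, T:31}
advance → P; now {W:13, J:17, M:26, T:31}
update J to timestamp 35 → {W:13, M:26, T:31, J:35}
advance → W; now {M:26, T:31, J:35}
advance → M; now {T:31, J:35}
advance → T; now {J:35}
update J to timestamp 40 → {J:40}
advance → J; now {}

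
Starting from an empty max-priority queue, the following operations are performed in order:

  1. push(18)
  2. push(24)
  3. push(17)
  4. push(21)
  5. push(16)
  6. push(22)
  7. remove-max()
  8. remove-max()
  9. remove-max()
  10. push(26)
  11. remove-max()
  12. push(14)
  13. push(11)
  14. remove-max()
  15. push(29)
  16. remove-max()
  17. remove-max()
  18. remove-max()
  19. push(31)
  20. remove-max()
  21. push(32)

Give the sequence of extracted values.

24 → 22 → 21 → 26 → 18 → 29 → 17 → 16 → 31

insert 18 → {18}
insert 24 → {24, 18}
insert 17 → {24, 18, 17}
insert 21 → {24, 21, 18, 17}
insert 16 → {24, 21, 18, 17, 16}
insert 22 → {24, 22, 21, 18, 17, 16}
remove-max → 24; now {22, 21, 18, 17, 16}
remove-max → 22; now {21, 18, 17, 16}
remove-max → 21; now {18, 17, 16}
insert 26 → {26, 18, 17, 16}
remove-max → 26; now {18, 17, 16}
insert 14 → {18, 17, 16, 14}
insert 11 → {18, 17, 16, 14, 11}
remove-max → 18; now {17, 16, 14, 11}
insert 29 → {29, 17, 16, 14, 11}
remove-max → 29; now {17, 16, 14, 11}
remove-max → 17; now {16, 14, 11}
remove-max → 16; now {14, 11}
insert 31 → {31, 14, 11}
remove-max → 31; now {14, 11}
insert 32 → {32, 14, 11}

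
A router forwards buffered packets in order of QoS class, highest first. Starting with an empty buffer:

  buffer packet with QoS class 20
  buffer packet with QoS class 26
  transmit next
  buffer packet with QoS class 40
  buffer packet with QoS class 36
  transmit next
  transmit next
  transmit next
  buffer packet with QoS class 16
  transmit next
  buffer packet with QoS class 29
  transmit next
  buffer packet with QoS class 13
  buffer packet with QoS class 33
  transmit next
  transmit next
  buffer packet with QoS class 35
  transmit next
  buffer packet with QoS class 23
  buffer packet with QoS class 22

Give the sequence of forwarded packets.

26 → 40 → 36 → 20 → 16 → 29 → 33 → 13 → 35

insert 20 → {20}
insert 26 → {26, 20}
transmit next → 26; now {20}
insert 40 → {40, 20}
insert 36 → {40, 36, 20}
transmit next → 40; now {36, 20}
transmit next → 36; now {20}
transmit next → 20; now {}
insert 16 → {16}
transmit next → 16; now {}
insert 29 → {29}
transmit next → 29; now {}
insert 13 → {13}
insert 33 → {33, 13}
transmit next → 33; now {13}
transmit next → 13; now {}
insert 35 → {35}
transmit next → 35; now {}
insert 23 → {23}
insert 22 → {23, 22}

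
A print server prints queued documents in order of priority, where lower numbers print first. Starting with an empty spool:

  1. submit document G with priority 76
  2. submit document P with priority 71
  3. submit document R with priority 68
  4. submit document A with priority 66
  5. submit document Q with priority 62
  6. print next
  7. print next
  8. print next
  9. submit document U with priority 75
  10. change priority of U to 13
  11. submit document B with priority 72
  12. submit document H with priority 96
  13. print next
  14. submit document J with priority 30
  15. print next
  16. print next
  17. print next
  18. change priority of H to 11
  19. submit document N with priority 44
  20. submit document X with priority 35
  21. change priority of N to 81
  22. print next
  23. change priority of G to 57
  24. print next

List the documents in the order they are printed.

add G (priority 76) → {G:76}
add P (priority 71) → {P:71, G:76}
add R (priority 68) → {R:68, P:71, G:76}
add A (priority 66) → {A:66, R:68, P:71, G:76}
add Q (priority 62) → {Q:62, A:66, R:68, P:71, G:76}
print next → Q; now {A:66, R:68, P:71, G:76}
print next → A; now {R:68, P:71, G:76}
print next → R; now {P:71, G:76}
add U (priority 75) → {P:71, U:75, G:76}
update U to priority 13 → {U:13, P:71, G:76}
add B (priority 72) → {U:13, P:71, B:72, G:76}
add H (priority 96) → {U:13, P:71, B:72, G:76, H:96}
print next → U; now {P:71, B:72, G:76, H:96}
add J (priority 30) → {J:30, P:71, B:72, G:76, H:96}
print next → J; now {P:71, B:72, G:76, H:96}
print next → P; now {B:72, G:76, H:96}
print next → B; now {G:76, H:96}
update H to priority 11 → {H:11, G:76}
add N (priority 44) → {H:11, N:44, G:76}
add X (priority 35) → {H:11, X:35, N:44, G:76}
update N to priority 81 → {H:11, X:35, G:76, N:81}
print next → H; now {X:35, G:76, N:81}
update G to priority 57 → {X:35, G:57, N:81}
print next → X; now {G:57, N:81}

[Q, A, R, U, J, P, B, H, X]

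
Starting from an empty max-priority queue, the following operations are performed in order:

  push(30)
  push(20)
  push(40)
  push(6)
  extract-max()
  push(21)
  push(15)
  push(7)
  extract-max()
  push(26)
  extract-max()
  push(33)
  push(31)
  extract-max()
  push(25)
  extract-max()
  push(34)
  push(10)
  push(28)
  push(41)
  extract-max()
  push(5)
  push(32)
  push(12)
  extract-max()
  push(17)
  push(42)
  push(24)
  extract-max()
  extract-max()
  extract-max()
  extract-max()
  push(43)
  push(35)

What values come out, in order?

insert 30 → {30}
insert 20 → {30, 20}
insert 40 → {40, 30, 20}
insert 6 → {40, 30, 20, 6}
extract-max → 40; now {30, 20, 6}
insert 21 → {30, 21, 20, 6}
insert 15 → {30, 21, 20, 15, 6}
insert 7 → {30, 21, 20, 15, 7, 6}
extract-max → 30; now {21, 20, 15, 7, 6}
insert 26 → {26, 21, 20, 15, 7, 6}
extract-max → 26; now {21, 20, 15, 7, 6}
insert 33 → {33, 21, 20, 15, 7, 6}
insert 31 → {33, 31, 21, 20, 15, 7, 6}
extract-max → 33; now {31, 21, 20, 15, 7, 6}
insert 25 → {31, 25, 21, 20, 15, 7, 6}
extract-max → 31; now {25, 21, 20, 15, 7, 6}
insert 34 → {34, 25, 21, 20, 15, 7, 6}
insert 10 → {34, 25, 21, 20, 15, 10, 7, 6}
insert 28 → {34, 28, 25, 21, 20, 15, 10, 7, 6}
insert 41 → {41, 34, 28, 25, 21, 20, 15, 10, 7, 6}
extract-max → 41; now {34, 28, 25, 21, 20, 15, 10, 7, 6}
insert 5 → {34, 28, 25, 21, 20, 15, 10, 7, 6, 5}
insert 32 → {34, 32, 28, 25, 21, 20, 15, 10, 7, 6, 5}
insert 12 → {34, 32, 28, 25, 21, 20, 15, 12, 10, 7, 6, 5}
extract-max → 34; now {32, 28, 25, 21, 20, 15, 12, 10, 7, 6, 5}
insert 17 → {32, 28, 25, 21, 20, 17, 15, 12, 10, 7, 6, 5}
insert 42 → {42, 32, 28, 25, 21, 20, 17, 15, 12, 10, 7, 6, 5}
insert 24 → {42, 32, 28, 25, 24, 21, 20, 17, 15, 12, 10, 7, 6, 5}
extract-max → 42; now {32, 28, 25, 24, 21, 20, 17, 15, 12, 10, 7, 6, 5}
extract-max → 32; now {28, 25, 24, 21, 20, 17, 15, 12, 10, 7, 6, 5}
extract-max → 28; now {25, 24, 21, 20, 17, 15, 12, 10, 7, 6, 5}
extract-max → 25; now {24, 21, 20, 17, 15, 12, 10, 7, 6, 5}
insert 43 → {43, 24, 21, 20, 17, 15, 12, 10, 7, 6, 5}
insert 35 → {43, 35, 24, 21, 20, 17, 15, 12, 10, 7, 6, 5}

[40, 30, 26, 33, 31, 41, 34, 42, 32, 28, 25]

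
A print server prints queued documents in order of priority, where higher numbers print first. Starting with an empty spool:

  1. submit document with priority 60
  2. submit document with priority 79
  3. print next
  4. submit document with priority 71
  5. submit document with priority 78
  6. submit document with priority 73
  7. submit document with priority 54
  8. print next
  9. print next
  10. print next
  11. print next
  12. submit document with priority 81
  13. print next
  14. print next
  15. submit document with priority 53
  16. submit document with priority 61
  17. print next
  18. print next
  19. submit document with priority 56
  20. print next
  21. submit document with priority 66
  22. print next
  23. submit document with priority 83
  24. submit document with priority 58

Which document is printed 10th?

insert 60 → {60}
insert 79 → {79, 60}
print next → 79; now {60}
insert 71 → {71, 60}
insert 78 → {78, 71, 60}
insert 73 → {78, 73, 71, 60}
insert 54 → {78, 73, 71, 60, 54}
print next → 78; now {73, 71, 60, 54}
print next → 73; now {71, 60, 54}
print next → 71; now {60, 54}
print next → 60; now {54}
insert 81 → {81, 54}
print next → 81; now {54}
print next → 54; now {}
insert 53 → {53}
insert 61 → {61, 53}
print next → 61; now {53}
print next → 53; now {}
insert 56 → {56}
print next → 56; now {}
insert 66 → {66}
print next → 66; now {}
insert 83 → {83}
insert 58 → {83, 58}

56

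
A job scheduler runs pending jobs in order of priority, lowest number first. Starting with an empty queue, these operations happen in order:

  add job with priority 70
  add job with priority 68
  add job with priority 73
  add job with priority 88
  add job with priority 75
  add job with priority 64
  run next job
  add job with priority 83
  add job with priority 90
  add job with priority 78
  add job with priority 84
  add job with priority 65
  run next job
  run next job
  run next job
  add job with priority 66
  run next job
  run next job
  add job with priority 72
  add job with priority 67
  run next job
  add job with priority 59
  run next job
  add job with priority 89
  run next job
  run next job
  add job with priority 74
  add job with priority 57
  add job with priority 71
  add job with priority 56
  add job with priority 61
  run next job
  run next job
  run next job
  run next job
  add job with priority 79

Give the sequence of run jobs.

64 → 65 → 68 → 70 → 66 → 73 → 67 → 59 → 72 → 75 → 56 → 57 → 61 → 71

insert 70 → {70}
insert 68 → {68, 70}
insert 73 → {68, 70, 73}
insert 88 → {68, 70, 73, 88}
insert 75 → {68, 70, 73, 75, 88}
insert 64 → {64, 68, 70, 73, 75, 88}
run next job → 64; now {68, 70, 73, 75, 88}
insert 83 → {68, 70, 73, 75, 83, 88}
insert 90 → {68, 70, 73, 75, 83, 88, 90}
insert 78 → {68, 70, 73, 75, 78, 83, 88, 90}
insert 84 → {68, 70, 73, 75, 78, 83, 84, 88, 90}
insert 65 → {65, 68, 70, 73, 75, 78, 83, 84, 88, 90}
run next job → 65; now {68, 70, 73, 75, 78, 83, 84, 88, 90}
run next job → 68; now {70, 73, 75, 78, 83, 84, 88, 90}
run next job → 70; now {73, 75, 78, 83, 84, 88, 90}
insert 66 → {66, 73, 75, 78, 83, 84, 88, 90}
run next job → 66; now {73, 75, 78, 83, 84, 88, 90}
run next job → 73; now {75, 78, 83, 84, 88, 90}
insert 72 → {72, 75, 78, 83, 84, 88, 90}
insert 67 → {67, 72, 75, 78, 83, 84, 88, 90}
run next job → 67; now {72, 75, 78, 83, 84, 88, 90}
insert 59 → {59, 72, 75, 78, 83, 84, 88, 90}
run next job → 59; now {72, 75, 78, 83, 84, 88, 90}
insert 89 → {72, 75, 78, 83, 84, 88, 89, 90}
run next job → 72; now {75, 78, 83, 84, 88, 89, 90}
run next job → 75; now {78, 83, 84, 88, 89, 90}
insert 74 → {74, 78, 83, 84, 88, 89, 90}
insert 57 → {57, 74, 78, 83, 84, 88, 89, 90}
insert 71 → {57, 71, 74, 78, 83, 84, 88, 89, 90}
insert 56 → {56, 57, 71, 74, 78, 83, 84, 88, 89, 90}
insert 61 → {56, 57, 61, 71, 74, 78, 83, 84, 88, 89, 90}
run next job → 56; now {57, 61, 71, 74, 78, 83, 84, 88, 89, 90}
run next job → 57; now {61, 71, 74, 78, 83, 84, 88, 89, 90}
run next job → 61; now {71, 74, 78, 83, 84, 88, 89, 90}
run next job → 71; now {74, 78, 83, 84, 88, 89, 90}
insert 79 → {74, 78, 79, 83, 84, 88, 89, 90}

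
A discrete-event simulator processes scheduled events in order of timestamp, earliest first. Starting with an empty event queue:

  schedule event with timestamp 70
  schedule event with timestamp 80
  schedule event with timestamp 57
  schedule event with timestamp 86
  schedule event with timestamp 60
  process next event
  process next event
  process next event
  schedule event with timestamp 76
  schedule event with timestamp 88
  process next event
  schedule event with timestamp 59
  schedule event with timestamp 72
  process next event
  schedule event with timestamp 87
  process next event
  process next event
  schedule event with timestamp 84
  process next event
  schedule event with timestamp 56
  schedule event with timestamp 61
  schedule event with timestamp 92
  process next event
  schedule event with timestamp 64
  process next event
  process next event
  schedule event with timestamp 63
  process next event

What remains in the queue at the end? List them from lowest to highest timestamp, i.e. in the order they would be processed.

[86, 87, 88, 92]

insert 70 → {70}
insert 80 → {70, 80}
insert 57 → {57, 70, 80}
insert 86 → {57, 70, 80, 86}
insert 60 → {57, 60, 70, 80, 86}
process next event → 57; now {60, 70, 80, 86}
process next event → 60; now {70, 80, 86}
process next event → 70; now {80, 86}
insert 76 → {76, 80, 86}
insert 88 → {76, 80, 86, 88}
process next event → 76; now {80, 86, 88}
insert 59 → {59, 80, 86, 88}
insert 72 → {59, 72, 80, 86, 88}
process next event → 59; now {72, 80, 86, 88}
insert 87 → {72, 80, 86, 87, 88}
process next event → 72; now {80, 86, 87, 88}
process next event → 80; now {86, 87, 88}
insert 84 → {84, 86, 87, 88}
process next event → 84; now {86, 87, 88}
insert 56 → {56, 86, 87, 88}
insert 61 → {56, 61, 86, 87, 88}
insert 92 → {56, 61, 86, 87, 88, 92}
process next event → 56; now {61, 86, 87, 88, 92}
insert 64 → {61, 64, 86, 87, 88, 92}
process next event → 61; now {64, 86, 87, 88, 92}
process next event → 64; now {86, 87, 88, 92}
insert 63 → {63, 86, 87, 88, 92}
process next event → 63; now {86, 87, 88, 92}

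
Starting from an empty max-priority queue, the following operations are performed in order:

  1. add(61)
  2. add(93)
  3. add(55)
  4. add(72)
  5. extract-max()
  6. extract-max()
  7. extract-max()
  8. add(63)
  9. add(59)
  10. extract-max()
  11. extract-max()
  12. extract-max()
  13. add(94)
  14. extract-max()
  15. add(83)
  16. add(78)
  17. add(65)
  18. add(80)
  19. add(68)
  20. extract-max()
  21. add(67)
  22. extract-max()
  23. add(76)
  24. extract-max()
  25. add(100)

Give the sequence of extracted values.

93, 72, 61, 63, 59, 55, 94, 83, 80, 78

insert 61 → {61}
insert 93 → {93, 61}
insert 55 → {93, 61, 55}
insert 72 → {93, 72, 61, 55}
extract-max → 93; now {72, 61, 55}
extract-max → 72; now {61, 55}
extract-max → 61; now {55}
insert 63 → {63, 55}
insert 59 → {63, 59, 55}
extract-max → 63; now {59, 55}
extract-max → 59; now {55}
extract-max → 55; now {}
insert 94 → {94}
extract-max → 94; now {}
insert 83 → {83}
insert 78 → {83, 78}
insert 65 → {83, 78, 65}
insert 80 → {83, 80, 78, 65}
insert 68 → {83, 80, 78, 68, 65}
extract-max → 83; now {80, 78, 68, 65}
insert 67 → {80, 78, 68, 67, 65}
extract-max → 80; now {78, 68, 67, 65}
insert 76 → {78, 76, 68, 67, 65}
extract-max → 78; now {76, 68, 67, 65}
insert 100 → {100, 76, 68, 67, 65}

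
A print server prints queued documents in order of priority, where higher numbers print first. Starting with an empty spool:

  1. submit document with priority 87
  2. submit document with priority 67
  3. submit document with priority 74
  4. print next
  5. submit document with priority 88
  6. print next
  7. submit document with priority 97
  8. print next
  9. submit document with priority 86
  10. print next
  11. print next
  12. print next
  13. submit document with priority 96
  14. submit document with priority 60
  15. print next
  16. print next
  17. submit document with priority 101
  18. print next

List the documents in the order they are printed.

insert 87 → {87}
insert 67 → {87, 67}
insert 74 → {87, 74, 67}
print next → 87; now {74, 67}
insert 88 → {88, 74, 67}
print next → 88; now {74, 67}
insert 97 → {97, 74, 67}
print next → 97; now {74, 67}
insert 86 → {86, 74, 67}
print next → 86; now {74, 67}
print next → 74; now {67}
print next → 67; now {}
insert 96 → {96}
insert 60 → {96, 60}
print next → 96; now {60}
print next → 60; now {}
insert 101 → {101}
print next → 101; now {}

87, 88, 97, 86, 74, 67, 96, 60, 101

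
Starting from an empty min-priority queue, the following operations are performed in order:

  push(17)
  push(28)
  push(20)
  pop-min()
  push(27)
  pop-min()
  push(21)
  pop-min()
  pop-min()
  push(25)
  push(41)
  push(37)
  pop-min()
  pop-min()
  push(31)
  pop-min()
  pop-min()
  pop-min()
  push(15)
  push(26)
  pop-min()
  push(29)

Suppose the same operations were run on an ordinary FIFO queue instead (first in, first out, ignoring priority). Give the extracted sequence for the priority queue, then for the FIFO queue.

priority queue: [17, 20, 21, 27, 25, 28, 31, 37, 41, 15]; FIFO queue: 17, 28, 20, 27, 21, 25, 41, 37, 31, 15

insert 17 → {17}
insert 28 → {17, 28}
insert 20 → {17, 20, 28}
pop-min → 17; now {20, 28}
insert 27 → {20, 27, 28}
pop-min → 20; now {27, 28}
insert 21 → {21, 27, 28}
pop-min → 21; now {27, 28}
pop-min → 27; now {28}
insert 25 → {25, 28}
insert 41 → {25, 28, 41}
insert 37 → {25, 28, 37, 41}
pop-min → 25; now {28, 37, 41}
pop-min → 28; now {37, 41}
insert 31 → {31, 37, 41}
pop-min → 31; now {37, 41}
pop-min → 37; now {41}
pop-min → 41; now {}
insert 15 → {15}
insert 26 → {15, 26}
pop-min → 15; now {26}
insert 29 → {26, 29}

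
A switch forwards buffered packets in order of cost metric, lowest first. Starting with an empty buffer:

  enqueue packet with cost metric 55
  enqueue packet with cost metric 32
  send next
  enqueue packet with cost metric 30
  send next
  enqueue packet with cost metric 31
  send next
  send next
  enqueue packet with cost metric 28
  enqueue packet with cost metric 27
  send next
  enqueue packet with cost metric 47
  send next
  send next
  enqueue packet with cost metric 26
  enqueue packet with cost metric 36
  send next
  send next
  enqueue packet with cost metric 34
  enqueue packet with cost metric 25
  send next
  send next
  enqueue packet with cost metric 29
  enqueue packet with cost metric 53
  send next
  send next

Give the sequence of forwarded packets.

32 → 30 → 31 → 55 → 27 → 28 → 47 → 26 → 36 → 25 → 34 → 29 → 53

insert 55 → {55}
insert 32 → {32, 55}
send next → 32; now {55}
insert 30 → {30, 55}
send next → 30; now {55}
insert 31 → {31, 55}
send next → 31; now {55}
send next → 55; now {}
insert 28 → {28}
insert 27 → {27, 28}
send next → 27; now {28}
insert 47 → {28, 47}
send next → 28; now {47}
send next → 47; now {}
insert 26 → {26}
insert 36 → {26, 36}
send next → 26; now {36}
send next → 36; now {}
insert 34 → {34}
insert 25 → {25, 34}
send next → 25; now {34}
send next → 34; now {}
insert 29 → {29}
insert 53 → {29, 53}
send next → 29; now {53}
send next → 53; now {}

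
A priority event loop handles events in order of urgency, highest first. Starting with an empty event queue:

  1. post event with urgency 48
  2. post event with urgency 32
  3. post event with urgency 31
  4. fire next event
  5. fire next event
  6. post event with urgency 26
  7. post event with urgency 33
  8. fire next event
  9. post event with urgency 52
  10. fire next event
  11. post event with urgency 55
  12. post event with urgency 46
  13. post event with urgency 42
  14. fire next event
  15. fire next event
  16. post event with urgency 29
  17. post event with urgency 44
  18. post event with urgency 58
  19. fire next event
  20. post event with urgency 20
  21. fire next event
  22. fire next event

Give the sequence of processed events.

48, 32, 33, 52, 55, 46, 58, 44, 42

insert 48 → {48}
insert 32 → {48, 32}
insert 31 → {48, 32, 31}
fire next event → 48; now {32, 31}
fire next event → 32; now {31}
insert 26 → {31, 26}
insert 33 → {33, 31, 26}
fire next event → 33; now {31, 26}
insert 52 → {52, 31, 26}
fire next event → 52; now {31, 26}
insert 55 → {55, 31, 26}
insert 46 → {55, 46, 31, 26}
insert 42 → {55, 46, 42, 31, 26}
fire next event → 55; now {46, 42, 31, 26}
fire next event → 46; now {42, 31, 26}
insert 29 → {42, 31, 29, 26}
insert 44 → {44, 42, 31, 29, 26}
insert 58 → {58, 44, 42, 31, 29, 26}
fire next event → 58; now {44, 42, 31, 29, 26}
insert 20 → {44, 42, 31, 29, 26, 20}
fire next event → 44; now {42, 31, 29, 26, 20}
fire next event → 42; now {31, 29, 26, 20}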